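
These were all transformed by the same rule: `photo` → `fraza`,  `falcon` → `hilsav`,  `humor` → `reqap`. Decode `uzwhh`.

stiff

Each letter's alphabet position (a=0..z=25) is mapped through 5·x+8 mod 26 — an affine cipher.
Reversing it on uzwhh: u(20)→21·(20−8)≡18=s; z(25)→21·(25−8)≡19=t; w(22)→21·(22−8)≡8=i; h(7)→21·(7−8)≡5=f; h(7)→21·(7−8)≡5=f (all mod 26).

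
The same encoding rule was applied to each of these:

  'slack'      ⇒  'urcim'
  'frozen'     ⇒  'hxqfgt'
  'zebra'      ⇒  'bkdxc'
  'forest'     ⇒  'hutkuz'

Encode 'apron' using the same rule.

cvtup

The shifts repeat in a cycle of length 2: positions 0,1,… shift by +2, +6, then the pattern repeats.
For apron: a+2=c, p+6=v, r+2=t, o+6=u, n+2=p.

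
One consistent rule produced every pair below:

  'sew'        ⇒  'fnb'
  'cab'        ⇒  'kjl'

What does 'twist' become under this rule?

The output letters match the input read backwards, each shifted +9: sew reversed is wes. Two steps: reverse the string, then apply a Caesar shift of +9.
For twist: reverse → tsiwt; then shift: t+9=c, s+9=b, i+9=r, w+9=f, t+9=c.

cbrfc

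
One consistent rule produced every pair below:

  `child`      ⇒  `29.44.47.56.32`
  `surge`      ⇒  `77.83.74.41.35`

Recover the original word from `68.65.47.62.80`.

c(#3)→29 and h(#8)→44: differences scale by 3, so n = 3·pos + 20. With a=1..z=26, the number is 3·pos + 20.
Reversing it on 68.65.47.62.80: 68→(68−20)÷3=16=p, 65→(65−20)÷3=15=o, 47→(47−20)÷3=9=i, 62→(62−20)÷3=14=n, 80→(80−20)÷3=20=t.

point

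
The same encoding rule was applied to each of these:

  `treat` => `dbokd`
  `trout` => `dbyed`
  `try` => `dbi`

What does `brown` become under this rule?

lbygx

Compare letters: t→d is +10, r→b is +10, e→o is +10 — a constant shift. This is a Caesar cipher with shift 10.
On brown: b+10=l, r+10=b, o+10=y, w+10=g, n+10=x.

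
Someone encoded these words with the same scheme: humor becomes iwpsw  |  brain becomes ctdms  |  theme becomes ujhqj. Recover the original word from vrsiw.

In humor: h→i is +1, u→w is +2, m→p is +3, o→s is +4 — the shift increases by 1 each position. The shift increases by 1 at each position, starting from +1: 1, 2, 3, ….
Reversing it on vrsiw: v−1=u, r−2=p, s−3=p, i−4=e, w−5=r.

upper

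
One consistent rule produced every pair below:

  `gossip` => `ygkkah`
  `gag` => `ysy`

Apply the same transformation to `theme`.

lzwew

Compare letters: g→y is +18, o→g is +18, s→k is +18 — a constant shift. This is a Caesar cipher with shift 18.
For theme: t+18=l, h+18=z, e+18=w, m+18=e, e+18=w.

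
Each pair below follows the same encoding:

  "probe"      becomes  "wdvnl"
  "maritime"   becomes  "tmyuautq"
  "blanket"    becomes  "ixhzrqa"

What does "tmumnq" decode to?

Shifts by position in probe: pos 0: p→w (+7), pos 1: r→d (+12), pos 2: o→v (+7), pos 3: b→n (+12) — repeating every 2. It's a Vigenère-style cipher with numeric key [7,12]: position i shifts by key[i mod 2].
Undoing it on tmumnq: t−7=m, m−12=a, u−7=n, m−12=a, n−7=g, q−12=e.

manage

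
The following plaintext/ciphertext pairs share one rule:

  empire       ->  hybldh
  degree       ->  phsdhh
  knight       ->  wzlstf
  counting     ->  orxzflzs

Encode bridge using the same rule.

The rule splits by letter class: vowels +3, consonants +12.
Applying it to bridge: b(cons)+12=n, r(cons)+12=d, i(vowel)+3=l, d(cons)+12=p, g(cons)+12=s, e(vowel)+3=h.

ndlpsh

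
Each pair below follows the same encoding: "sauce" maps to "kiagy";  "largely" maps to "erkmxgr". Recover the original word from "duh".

box

The word is reversed, then every letter is shifted forward by 6.
Decoding duh: shift back: d−6=x, u−6=o, h−6=b → xob; then reverse → box.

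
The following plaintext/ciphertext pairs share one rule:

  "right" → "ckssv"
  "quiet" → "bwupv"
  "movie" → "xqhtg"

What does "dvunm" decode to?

It's a Vigenère-style cipher with numeric key [11,2,12]: position i shifts by key[i mod 3].
Reversing it on dvunm: d−11=s, v−2=t, u−12=i, n−11=c, m−2=k.

stick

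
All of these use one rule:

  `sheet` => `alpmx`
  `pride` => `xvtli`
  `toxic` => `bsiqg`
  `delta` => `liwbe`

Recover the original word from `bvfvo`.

It's a Vigenère-style cipher with numeric key [8,4,11]: position i shifts by key[i mod 3].
Reversing it on bvfvo: b−8=t, v−4=r, f−11=u, v−8=n, o−4=k.

trunk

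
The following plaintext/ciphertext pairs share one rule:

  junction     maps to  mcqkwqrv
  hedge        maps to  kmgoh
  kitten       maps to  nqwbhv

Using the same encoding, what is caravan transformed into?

It's a Vigenère-style cipher with numeric key [3,8]: position i shifts by key[i mod 2].
On caravan: c+3=f, a+8=i, r+3=u, a+8=i, v+3=y, a+8=i, n+3=q.

fiuiyiq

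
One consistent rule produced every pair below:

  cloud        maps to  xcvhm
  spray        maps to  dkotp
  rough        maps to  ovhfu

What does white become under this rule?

c(2)→x(23) and l(11)→c(2) fit y≡15x+19 (mod 26); the inverse of 15 mod 26 is 7. This is an affine cipher: with a=0,…,z=25, each position x becomes (15x+19) mod 26.
For white: w(22)→15·22+19≡11=l; h(7)→15·7+19≡20=u; i(8)→15·8+19≡9=j; t(19)→15·19+19≡18=s; e(4)→15·4+19≡1=b (all mod 26).

lujsb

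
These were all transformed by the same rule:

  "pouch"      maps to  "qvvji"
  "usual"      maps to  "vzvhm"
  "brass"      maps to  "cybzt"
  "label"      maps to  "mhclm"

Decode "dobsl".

Shifts by position in pouch: pos 0: p→q (+1), pos 1: o→v (+7), pos 2: u→v (+1), pos 3: c→j (+7) — repeating every 2. It's a Vigenère-style cipher with numeric key [1,7]: position i shifts by key[i mod 2].
Reversing it on dobsl: d−1=c, o−7=h, b−1=a, s−7=l, l−1=k.

chalk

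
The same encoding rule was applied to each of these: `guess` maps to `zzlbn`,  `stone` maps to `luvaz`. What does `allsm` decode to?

The output letters match the input read backwards, each shifted +7: guess reversed is sseug. Two steps: reverse the string, then apply a Caesar shift of +7.
Reversing it on allsm: shift back: a−7=t, l−7=e, l−7=e, s−7=l, m−7=f → teelf; then reverse → fleet.

fleet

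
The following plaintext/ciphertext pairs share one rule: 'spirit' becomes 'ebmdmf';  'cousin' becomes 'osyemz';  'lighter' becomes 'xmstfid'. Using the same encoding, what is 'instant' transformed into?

The shift depends on letter class: consonant s→e is +12, but vowel i→m is +4. Vowels shift forward by 4 and consonants shift forward by 12.
For instant: i(vowel)+4=m, n(cons)+12=z, s(cons)+12=e, t(cons)+12=f, a(vowel)+4=e, n(cons)+12=z, t(cons)+12=f.

mzefezf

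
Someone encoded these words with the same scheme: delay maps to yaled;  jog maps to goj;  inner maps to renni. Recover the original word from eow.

The output letters match the input read backwards: delay reversed is yaled. It's just the letters in reverse order.
Undoing it on eow: then reverse → woe.

woe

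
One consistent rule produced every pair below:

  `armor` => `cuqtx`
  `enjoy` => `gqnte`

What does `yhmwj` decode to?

weird

Letter i (0-indexed) is shifted by i+2, so successive shifts are 2, 3, 4, ….
Reversing it on yhmwj: y−2=w, h−3=e, m−4=i, w−5=r, j−6=d.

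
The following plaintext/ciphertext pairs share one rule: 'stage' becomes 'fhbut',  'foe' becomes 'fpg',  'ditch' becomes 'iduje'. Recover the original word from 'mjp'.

The output letters match the input read backwards, each shifted +1: stage reversed is egats. Two steps: reverse the string, then apply a Caesar shift of +1.
Decoding mjp: shift back: m−1=l, j−1=i, p−1=o → lio; then reverse → oil.

oil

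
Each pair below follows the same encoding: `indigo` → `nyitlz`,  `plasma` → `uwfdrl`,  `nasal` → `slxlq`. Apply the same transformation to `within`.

btysny

Shifts by position in indigo: pos 0: i→n (+5), pos 1: n→y (+11), pos 2: d→i (+5), pos 3: i→t (+11) — repeating every 2. A repeating key of period 2 is used — shifts +5, +11 over and over.
Applying it to within: w+5=b, i+11=t, t+5=y, h+11=s, i+5=n, n+11=y.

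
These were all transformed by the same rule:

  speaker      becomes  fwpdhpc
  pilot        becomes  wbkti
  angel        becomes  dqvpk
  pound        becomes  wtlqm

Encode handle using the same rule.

Each letter's alphabet position (a=0..z=25) is mapped through 3·x+3 mod 26 — an affine cipher.
Applying it to handle: h(7)→3·7+3≡24=y; a(0)→3·0+3≡3=d; n(13)→3·13+3≡16=q; d(3)→3·3+3≡12=m; l(11)→3·11+3≡10=k; e(4)→3·4+3≡15=p (all mod 26).

ydqmkp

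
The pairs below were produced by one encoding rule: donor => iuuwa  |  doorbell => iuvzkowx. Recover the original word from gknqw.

begin

In donor: d→i is +5, o→u is +6, n→u is +7, o→w is +8 — the shift increases by 1 each position. The shift increases by 1 at each position, starting from +5: 5, 6, 7, ….
Decoding gknqw: g−5=b, k−6=e, n−7=g, q−8=i, w−9=n.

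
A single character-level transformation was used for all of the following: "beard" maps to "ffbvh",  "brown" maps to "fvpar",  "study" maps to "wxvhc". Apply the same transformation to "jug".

nvk

The shift depends on letter class: consonant b→f is +4, but vowel e→f is +1. Vowels shift forward by 1 and consonants shift forward by 4.
For jug: j(cons)+4=n, u(vowel)+1=v, g(cons)+4=k.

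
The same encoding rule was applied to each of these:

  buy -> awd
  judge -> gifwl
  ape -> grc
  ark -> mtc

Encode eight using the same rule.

vjikg

The output letters match the input read backwards, each shifted +2: buy reversed is yub. The word is reversed, then every letter is shifted forward by 2.
For eight: reverse → thgie; then shift: t+2=v, h+2=j, g+2=i, i+2=k, e+2=g.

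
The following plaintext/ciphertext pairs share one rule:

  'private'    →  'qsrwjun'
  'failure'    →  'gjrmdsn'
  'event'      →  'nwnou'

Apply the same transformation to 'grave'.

hsjwn

The rule splits by letter class: vowels +9, consonants +1.
On grave: g(cons)+1=h, r(cons)+1=s, a(vowel)+9=j, v(cons)+1=w, e(vowel)+9=n.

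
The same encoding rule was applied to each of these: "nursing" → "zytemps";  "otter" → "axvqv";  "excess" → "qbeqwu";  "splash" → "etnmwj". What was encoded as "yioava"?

Shifts by position in nursing: pos 0: n→z (+12), pos 1: u→y (+4), pos 2: r→t (+2), pos 3: s→e (+12), pos 4: i→m (+4), pos 5: n→p (+2) — repeating every 3. The shifts repeat in a cycle of length 3: positions 0,1,… shift by +12, +4, +2, then the pattern repeats.
Undoing it on yioava: y−12=m, i−4=e, o−2=m, a−12=o, v−4=r, a−2=y.

memory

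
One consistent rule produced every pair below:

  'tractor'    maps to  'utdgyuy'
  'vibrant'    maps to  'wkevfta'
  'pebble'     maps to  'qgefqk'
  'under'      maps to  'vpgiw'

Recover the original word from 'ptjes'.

organ

Each letter shifts forward by (position + 1), i.e. 1, 2, 3, … — the shift grows by one for each successive letter.
Reversing it on ptjes: p−1=o, t−2=r, j−3=g, e−4=a, s−5=n.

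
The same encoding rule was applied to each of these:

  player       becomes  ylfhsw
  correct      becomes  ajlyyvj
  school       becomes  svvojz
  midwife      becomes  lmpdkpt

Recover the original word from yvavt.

The output letters match the input read backwards, each shifted +7: player reversed is reyalp. Two steps: reverse the string, then apply a Caesar shift of +7.
Reversing it on yvavt: shift back: y−7=r, v−7=o, a−7=t, v−7=o, t−7=m → rotom; then reverse → motor.

motor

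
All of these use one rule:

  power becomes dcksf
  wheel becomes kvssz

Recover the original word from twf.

fir

Compare letters: p→d is +14, o→c is +14, w→k is +14 — a constant shift. It's a constant shift of +14 (ROT14).
Reversing it on twf: t−14=f, w−14=i, f−14=r.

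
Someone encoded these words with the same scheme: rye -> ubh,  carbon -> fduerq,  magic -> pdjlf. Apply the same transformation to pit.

slw

Every letter moves 3 places later in the alphabet, wrapping around z→a.
Applying it to pit: p+3=s, i+3=l, t+3=w.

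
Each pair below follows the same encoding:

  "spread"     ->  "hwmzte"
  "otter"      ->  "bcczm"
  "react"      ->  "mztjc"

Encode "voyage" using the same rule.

Each letter's alphabet position (a=0..z=25) is mapped through 21·x+19 mod 26 — an affine cipher.
On voyage: v(21)→21·21+19≡18=s; o(14)→21·14+19≡1=b; y(24)→21·24+19≡3=d; a(0)→21·0+19≡19=t; g(6)→21·6+19≡15=p; e(4)→21·4+19≡25=z (all mod 26).

sbdtpz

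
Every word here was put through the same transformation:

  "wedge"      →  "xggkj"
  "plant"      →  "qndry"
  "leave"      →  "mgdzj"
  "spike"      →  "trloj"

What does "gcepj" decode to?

The shift increases by 1 at each position, starting from +1: 1, 2, 3, ….
Decoding gcepj: g−1=f, c−2=a, e−3=b, p−4=l, j−5=e.

fable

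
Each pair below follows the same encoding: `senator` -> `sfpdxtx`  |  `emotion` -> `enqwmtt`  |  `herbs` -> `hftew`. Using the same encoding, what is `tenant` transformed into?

In senator: s→s is +0, e→f is +1, n→p is +2, a→d is +3 — the shift increases by 1 each position. Letter i (0-indexed) is shifted by i+0, so successive shifts are 0, 1, 2, ….
Applying it to tenant: t+0=t, e+1=f, n+2=p, a+3=d, n+4=r, t+5=y.

tfpdry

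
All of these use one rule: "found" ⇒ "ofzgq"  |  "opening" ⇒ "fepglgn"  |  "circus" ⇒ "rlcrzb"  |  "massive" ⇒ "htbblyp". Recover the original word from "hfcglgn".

morning

f(5)→o(14) and o(14)→f(5) fit y≡25x+19 (mod 26); the inverse of 25 mod 26 is 25. This is an affine cipher: with a=0,…,z=25, each position x becomes (25x+19) mod 26.
Decoding hfcglgn: h(7)→25·(7−19)≡12=m; f(5)→25·(5−19)≡14=o; c(2)→25·(2−19)≡17=r; g(6)→25·(6−19)≡13=n; l(11)→25·(11−19)≡8=i; g(6)→25·(6−19)≡13=n; n(13)→25·(13−19)≡6=g (all mod 26).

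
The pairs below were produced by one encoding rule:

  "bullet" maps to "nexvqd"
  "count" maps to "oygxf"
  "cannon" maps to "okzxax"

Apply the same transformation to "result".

doeexd

Shifts by position in bullet: pos 0: b→n (+12), pos 1: u→e (+10), pos 2: l→x (+12), pos 3: l→v (+10) — repeating every 2. It's a Vigenère-style cipher with numeric key [12,10]: position i shifts by key[i mod 2].
For result: r+12=d, e+10=o, s+12=e, u+10=e, l+12=x, t+10=d.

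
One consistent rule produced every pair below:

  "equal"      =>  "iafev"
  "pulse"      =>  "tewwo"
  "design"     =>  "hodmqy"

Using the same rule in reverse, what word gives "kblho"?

grade

Shifts by position in equal: pos 0: e→i (+4), pos 1: q→a (+10), pos 2: u→f (+11), pos 3: a→e (+4), pos 4: l→v (+10) — repeating every 3. A repeating key of period 3 is used — shifts +4, +10, +11 over and over.
Decoding kblho: k−4=g, b−10=r, l−11=a, h−4=d, o−10=e.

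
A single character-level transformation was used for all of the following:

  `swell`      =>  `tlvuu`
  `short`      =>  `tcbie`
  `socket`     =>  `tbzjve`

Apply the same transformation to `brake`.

s(18)→t(19) and w(22)→l(11) fit y≡11x+3 (mod 26); the inverse of 11 mod 26 is 19. Treating letters as 0–25, the rule is x ↦ 11x + 3 (mod 26).
Applying it to brake: b(1)→11·1+3≡14=o; r(17)→11·17+3≡8=i; a(0)→11·0+3≡3=d; k(10)→11·10+3≡9=j; e(4)→11·4+3≡21=v (all mod 26).

oidjv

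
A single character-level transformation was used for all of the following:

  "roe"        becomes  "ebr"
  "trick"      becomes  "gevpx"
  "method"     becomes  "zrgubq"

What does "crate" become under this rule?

pengr

Compare letters: r→e is +13, o→b is +13, e→r is +13 — a constant shift. This is a Caesar cipher with shift 13.
On crate: c+13=p, r+13=e, a+13=n, t+13=g, e+13=r.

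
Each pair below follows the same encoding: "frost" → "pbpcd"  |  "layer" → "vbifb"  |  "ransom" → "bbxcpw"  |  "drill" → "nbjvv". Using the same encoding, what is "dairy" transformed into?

Two shifts are in play — +1 for a/e/i/o/u, +10 for every other letter.
Applying it to dairy: d(cons)+10=n, a(vowel)+1=b, i(vowel)+1=j, r(cons)+10=b, y(cons)+10=i.

nbjbi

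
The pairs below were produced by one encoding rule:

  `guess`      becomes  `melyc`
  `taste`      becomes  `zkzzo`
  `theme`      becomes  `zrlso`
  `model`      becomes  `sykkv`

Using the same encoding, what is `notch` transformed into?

Shifts by position in guess: pos 0: g→m (+6), pos 1: u→e (+10), pos 2: e→l (+7), pos 3: s→y (+6), pos 4: s→c (+10) — repeating every 3. It's a Vigenère-style cipher with numeric key [6,10,7]: position i shifts by key[i mod 3].
Applying it to notch: n+6=t, o+10=y, t+7=a, c+6=i, h+10=r.

tyair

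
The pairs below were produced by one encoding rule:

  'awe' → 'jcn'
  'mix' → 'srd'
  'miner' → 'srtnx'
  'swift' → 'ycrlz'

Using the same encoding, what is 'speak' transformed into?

yvnjq

The shift depends on letter class: consonant w→c is +6, but vowel a→j is +9. The rule splits by letter class: vowels +9, consonants +6.
For speak: s(cons)+6=y, p(cons)+6=v, e(vowel)+9=n, a(vowel)+9=j, k(cons)+6=q.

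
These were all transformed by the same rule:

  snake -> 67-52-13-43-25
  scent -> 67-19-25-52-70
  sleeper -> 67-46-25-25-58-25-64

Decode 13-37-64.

s(#19)→67 and n(#14)→52: differences scale by 3, so n = 3·pos + 10. Each letter becomes 3×(its alphabet position, a=1..z=26) + 10.
Reversing it on 13-37-64: 13→(13−10)÷3=1=a, 37→(37−10)÷3=9=i, 64→(64−10)÷3=18=r.

air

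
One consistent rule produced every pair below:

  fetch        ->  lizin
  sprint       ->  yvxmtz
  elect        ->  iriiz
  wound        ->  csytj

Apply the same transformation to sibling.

ymhrmtm

The rule splits by letter class: vowels +4, consonants +6.
On sibling: s(cons)+6=y, i(vowel)+4=m, b(cons)+6=h, l(cons)+6=r, i(vowel)+4=m, n(cons)+6=t, g(cons)+6=m.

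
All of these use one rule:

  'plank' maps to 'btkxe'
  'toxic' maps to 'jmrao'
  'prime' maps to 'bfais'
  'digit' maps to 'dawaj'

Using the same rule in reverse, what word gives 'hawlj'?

p(15)→b(1) and l(11)→t(19) fit y≡15x+10 (mod 26); the inverse of 15 mod 26 is 7. Treating letters as 0–25, the rule is x ↦ 15x + 10 (mod 26).
Decoding hawlj: h(7)→7·(7−10)≡5=f; a(0)→7·(0−10)≡8=i; w(22)→7·(22−10)≡6=g; l(11)→7·(11−10)≡7=h; j(9)→7·(9−10)≡19=t (all mod 26).

fight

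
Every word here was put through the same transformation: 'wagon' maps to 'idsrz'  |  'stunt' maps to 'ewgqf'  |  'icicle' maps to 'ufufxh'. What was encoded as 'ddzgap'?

Shifts by position in wagon: pos 0: w→i (+12), pos 1: a→d (+3), pos 2: g→s (+12), pos 3: o→r (+3) — repeating every 2. A repeating key of period 2 is used — shifts +12, +3 over and over.
Undoing it on ddzgap: d−12=r, d−3=a, z−12=n, g−3=d, a−12=o, p−3=m.

random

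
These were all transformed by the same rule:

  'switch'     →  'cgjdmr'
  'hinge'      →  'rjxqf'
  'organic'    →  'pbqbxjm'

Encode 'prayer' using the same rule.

The shift depends on letter class: consonant s→c is +10, but vowel i→j is +1. The rule splits by letter class: vowels +1, consonants +10.
For prayer: p(cons)+10=z, r(cons)+10=b, a(vowel)+1=b, y(cons)+10=i, e(vowel)+1=f, r(cons)+10=b.

zbbifb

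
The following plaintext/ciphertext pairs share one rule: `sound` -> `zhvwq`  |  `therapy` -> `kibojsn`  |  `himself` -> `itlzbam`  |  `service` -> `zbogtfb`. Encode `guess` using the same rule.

s(18)→z(25) and o(14)→h(7) fit y≡11x+9 (mod 26); the inverse of 11 mod 26 is 19. Each letter's alphabet position (a=0..z=25) is mapped through 11·x+9 mod 26 — an affine cipher.
On guess: g(6)→11·6+9≡23=x; u(20)→11·20+9≡21=v; e(4)→11·4+9≡1=b; s(18)→11·18+9≡25=z; s(18)→11·18+9≡25=z (all mod 26).

xvbzz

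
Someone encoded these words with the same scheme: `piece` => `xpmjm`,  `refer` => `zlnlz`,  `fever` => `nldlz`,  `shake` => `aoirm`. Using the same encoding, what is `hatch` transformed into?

Shifts by position in piece: pos 0: p→x (+8), pos 1: i→p (+7), pos 2: e→m (+8), pos 3: c→j (+7) — repeating every 2. The shifts repeat in a cycle of length 2: positions 0,1,… shift by +8, +7, then the pattern repeats.
For hatch: h+8=p, a+7=h, t+8=b, c+7=j, h+8=p.

phbjp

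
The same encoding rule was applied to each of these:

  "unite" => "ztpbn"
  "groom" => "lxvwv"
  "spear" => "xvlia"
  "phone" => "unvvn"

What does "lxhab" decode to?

Each letter shifts forward by (position + 5), i.e. 5, 6, 7, … — the shift grows by one for each successive letter.
Decoding lxhab: l−5=g, x−6=r, h−7=a, a−8=s, b−9=s.

grass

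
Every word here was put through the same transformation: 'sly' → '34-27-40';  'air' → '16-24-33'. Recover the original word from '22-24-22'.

s is letter #19 and maps to 34: an offset of 15. Letters become their 1-based position plus 15 (so a→16, b→17, …).
Undoing it on 22-24-22: 22→(22−15)÷1=7=g, 24→(24−15)÷1=9=i, 22→(22−15)÷1=7=g.

gig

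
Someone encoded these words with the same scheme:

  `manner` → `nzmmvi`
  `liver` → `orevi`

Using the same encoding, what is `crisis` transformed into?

Each pair mirrors across the alphabet (m↔n, a↔z, n↔m): positions sum to 25. Letters are reflected about the middle of the alphabet (position → 25−position): Atbash.
For crisis: c↔x, r↔i, i↔r, s↔h, i↔r, s↔h.

xirhrh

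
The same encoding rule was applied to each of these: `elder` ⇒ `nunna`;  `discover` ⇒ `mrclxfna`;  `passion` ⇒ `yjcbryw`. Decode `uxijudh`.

loyalty

Shifts by position in elder: pos 0: e→n (+9), pos 1: l→u (+9), pos 2: d→n (+10), pos 3: e→n (+9), pos 4: r→a (+9) — repeating every 3. The shifts repeat in a cycle of length 3: positions 0,1,… shift by +9, +9, +10, then the pattern repeats.
Reversing it on uxijudh: u−9=l, x−9=o, i−10=y, j−9=a, u−9=l, d−10=t, h−9=y.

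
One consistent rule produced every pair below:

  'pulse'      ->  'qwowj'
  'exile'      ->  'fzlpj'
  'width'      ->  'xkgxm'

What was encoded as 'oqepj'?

noble

In pulse: p→q is +1, u→w is +2, l→o is +3, s→w is +4 — the shift increases by 1 each position. The shift increases by 1 at each position, starting from +1: 1, 2, 3, ….
Undoing it on oqepj: o−1=n, q−2=o, e−3=b, p−4=l, j−5=e.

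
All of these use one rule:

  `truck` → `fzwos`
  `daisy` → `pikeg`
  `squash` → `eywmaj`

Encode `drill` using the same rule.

pzkxt

Shifts by position in truck: pos 0: t→f (+12), pos 1: r→z (+8), pos 2: u→w (+2), pos 3: c→o (+12), pos 4: k→s (+8) — repeating every 3. A repeating key of period 3 is used — shifts +12, +8, +2 over and over.
For drill: d+12=p, r+8=z, i+2=k, l+12=x, l+8=t.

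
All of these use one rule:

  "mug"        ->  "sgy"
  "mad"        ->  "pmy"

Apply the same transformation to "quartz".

lfdmgc

The output letters match the input read backwards, each shifted +12: mug reversed is gum. The word is reversed, then every letter is shifted forward by 12.
On quartz: reverse → ztrauq; then shift: z+12=l, t+12=f, r+12=d, a+12=m, u+12=g, q+12=c.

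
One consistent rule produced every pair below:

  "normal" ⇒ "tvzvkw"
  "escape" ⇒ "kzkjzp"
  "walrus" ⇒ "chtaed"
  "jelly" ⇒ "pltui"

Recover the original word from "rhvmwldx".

Each letter shifts forward by (position + 6), i.e. 6, 7, 8, … — the shift grows by one for each successive letter.
Decoding rhvmwldx: r−6=l, h−7=a, v−8=n, m−9=d, w−10=m, l−11=a, d−12=r, x−13=k.

landmark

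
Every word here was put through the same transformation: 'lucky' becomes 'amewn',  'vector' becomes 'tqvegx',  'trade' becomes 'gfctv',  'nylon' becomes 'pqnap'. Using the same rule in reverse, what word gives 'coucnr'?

plasma

The output letters match the input read backwards, each shifted +2: lucky reversed is ykcul. Read the word backwards and shift each letter +2.
Reversing it on coucnr: shift back: c−2=a, o−2=m, u−2=s, c−2=a, n−2=l, r−2=p → amsalp; then reverse → plasma.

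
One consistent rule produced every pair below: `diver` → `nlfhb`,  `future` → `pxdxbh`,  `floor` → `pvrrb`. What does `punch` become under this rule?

The shift depends on letter class: consonant d→n is +10, but vowel i→l is +3. Two shifts are in play — +3 for a/e/i/o/u, +10 for every other letter.
Applying it to punch: p(cons)+10=z, u(vowel)+3=x, n(cons)+10=x, c(cons)+10=m, h(cons)+10=r.

zxxmr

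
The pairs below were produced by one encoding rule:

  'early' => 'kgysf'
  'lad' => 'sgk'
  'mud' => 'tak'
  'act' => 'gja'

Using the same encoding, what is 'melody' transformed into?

tksukf

Two shifts are in play — +6 for a/e/i/o/u, +7 for every other letter.
For melody: m(cons)+7=t, e(vowel)+6=k, l(cons)+7=s, o(vowel)+6=u, d(cons)+7=k, y(cons)+7=f.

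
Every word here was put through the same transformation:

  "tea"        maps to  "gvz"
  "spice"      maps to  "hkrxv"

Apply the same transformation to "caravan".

xzizezm

Letters are reflected about the middle of the alphabet (position → 25−position): Atbash.
For caravan: c↔x, a↔z, r↔i, a↔z, v↔e, a↔z, n↔m.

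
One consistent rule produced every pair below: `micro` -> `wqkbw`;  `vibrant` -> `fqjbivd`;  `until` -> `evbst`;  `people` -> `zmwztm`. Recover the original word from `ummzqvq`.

Shifts by position in micro: pos 0: m→w (+10), pos 1: i→q (+8), pos 2: c→k (+8), pos 3: r→b (+10), pos 4: o→w (+8) — repeating every 3. The shifts repeat in a cycle of length 3: positions 0,1,… shift by +10, +8, +8, then the pattern repeats.
Undoing it on ummzqvq: u−10=k, m−8=e, m−8=e, z−10=p, q−8=i, v−8=n, q−10=g.

keeping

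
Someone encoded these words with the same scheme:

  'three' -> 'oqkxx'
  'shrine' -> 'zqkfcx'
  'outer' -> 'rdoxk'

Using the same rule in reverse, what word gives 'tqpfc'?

chain

t(19)→o(14) and h(7)→q(16) fit y≡15x+15 (mod 26); the inverse of 15 mod 26 is 7. This is an affine cipher: with a=0,…,z=25, each position x becomes (15x+15) mod 26.
Reversing it on tqpfc: t(19)→7·(19−15)≡2=c; q(16)→7·(16−15)≡7=h; p(15)→7·(15−15)≡0=a; f(5)→7·(5−15)≡8=i; c(2)→7·(2−15)≡13=n (all mod 26).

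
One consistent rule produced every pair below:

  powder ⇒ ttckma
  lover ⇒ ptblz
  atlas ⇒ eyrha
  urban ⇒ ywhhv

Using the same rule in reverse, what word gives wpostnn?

skilled

In powder: p→t is +4, o→t is +5, w→c is +6, d→k is +7 — the shift increases by 1 each position. Each letter shifts forward by (position + 4), i.e. 4, 5, 6, … — the shift grows by one for each successive letter.
Undoing it on wpostnn: w−4=s, p−5=k, o−6=i, s−7=l, t−8=l, n−9=e, n−10=d.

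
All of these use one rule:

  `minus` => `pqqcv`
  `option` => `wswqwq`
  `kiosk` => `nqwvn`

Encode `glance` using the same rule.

joiqfm

The rule splits by letter class: vowels +8, consonants +3.
On glance: g(cons)+3=j, l(cons)+3=o, a(vowel)+8=i, n(cons)+3=q, c(cons)+3=f, e(vowel)+8=m.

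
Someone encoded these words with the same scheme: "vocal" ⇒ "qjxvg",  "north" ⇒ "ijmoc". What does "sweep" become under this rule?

nrzzk

Compare letters: v→q is +21, o→j is +21, c→x is +21 — a constant shift. Every letter moves 21 places later in the alphabet, wrapping around z→a.
Applying it to sweep: s+21=n, w+21=r, e+21=z, e+21=z, p+21=k.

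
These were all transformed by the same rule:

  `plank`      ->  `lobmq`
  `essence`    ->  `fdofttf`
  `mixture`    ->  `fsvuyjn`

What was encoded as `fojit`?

shine

The output letters match the input read backwards, each shifted +1: plank reversed is knalp. Two steps: reverse the string, then apply a Caesar shift of +1.
Decoding fojit: shift back: f−1=e, o−1=n, j−1=i, i−1=h, t−1=s → enihs; then reverse → shine.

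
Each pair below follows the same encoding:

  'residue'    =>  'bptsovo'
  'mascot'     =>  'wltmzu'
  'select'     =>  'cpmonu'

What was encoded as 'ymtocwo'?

observe

It's a Vigenère-style cipher with numeric key [10,11,1]: position i shifts by key[i mod 3].
Undoing it on ymtocwo: y−10=o, m−11=b, t−1=s, o−10=e, c−11=r, w−1=v, o−10=e.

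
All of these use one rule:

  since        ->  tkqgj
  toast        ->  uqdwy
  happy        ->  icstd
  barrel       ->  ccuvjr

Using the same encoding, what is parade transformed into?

qcueik

In since: s→t is +1, i→k is +2, n→q is +3, c→g is +4 — the shift increases by 1 each position. The shift increases by 1 at each position, starting from +1: 1, 2, 3, ….
Applying it to parade: p+1=q, a+2=c, r+3=u, a+4=e, d+5=i, e+6=k.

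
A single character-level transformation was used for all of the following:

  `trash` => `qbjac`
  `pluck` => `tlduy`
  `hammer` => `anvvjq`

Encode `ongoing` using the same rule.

The output letters match the input read backwards, each shifted +9: trash reversed is hsart. Read the word backwards and shift each letter +9.
For ongoing: reverse → gniogno; then shift: g+9=p, n+9=w, i+9=r, o+9=x, g+9=p, n+9=w, o+9=x.

pwrxpwx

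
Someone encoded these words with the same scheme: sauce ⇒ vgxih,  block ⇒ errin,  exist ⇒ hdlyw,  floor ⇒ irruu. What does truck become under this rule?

Shifts by position in sauce: pos 0: s→v (+3), pos 1: a→g (+6), pos 2: u→x (+3), pos 3: c→i (+6) — repeating every 2. A repeating key of period 2 is used — shifts +3, +6 over and over.
On truck: t+3=w, r+6=x, u+3=x, c+6=i, k+3=n.

wxxin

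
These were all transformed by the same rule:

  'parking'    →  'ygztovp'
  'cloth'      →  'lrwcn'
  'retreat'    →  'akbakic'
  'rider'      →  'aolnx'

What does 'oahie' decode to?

fuzzy

Shifts by position in parking: pos 0: p→y (+9), pos 1: a→g (+6), pos 2: r→z (+8), pos 3: k→t (+9), pos 4: i→o (+6), pos 5: n→v (+8) — repeating every 3. It's a Vigenère-style cipher with numeric key [9,6,8]: position i shifts by key[i mod 3].
Decoding oahie: o−9=f, a−6=u, h−8=z, i−9=z, e−6=y.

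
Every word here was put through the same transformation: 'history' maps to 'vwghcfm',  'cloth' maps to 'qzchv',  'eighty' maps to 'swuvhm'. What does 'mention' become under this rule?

asbhwcb

Compare letters: h→v is +14, i→w is +14, s→g is +14 — a constant shift. This is a Caesar cipher with shift 14.
On mention: m+14=a, e+14=s, n+14=b, t+14=h, i+14=w, o+14=c, n+14=b.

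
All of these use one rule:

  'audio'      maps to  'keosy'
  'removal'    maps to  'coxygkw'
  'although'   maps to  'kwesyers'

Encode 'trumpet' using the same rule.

ecexaoe

The shift depends on letter class: consonant d→o is +11, but vowel a→k is +10. Two shifts are in play — +10 for a/e/i/o/u, +11 for every other letter.
On trumpet: t(cons)+11=e, r(cons)+11=c, u(vowel)+10=e, m(cons)+11=x, p(cons)+11=a, e(vowel)+10=o, t(cons)+11=e.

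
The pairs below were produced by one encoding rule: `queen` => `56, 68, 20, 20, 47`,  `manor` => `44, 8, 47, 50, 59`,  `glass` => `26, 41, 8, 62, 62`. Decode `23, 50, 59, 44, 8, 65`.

format

q(#17)→56 and u(#21)→68: differences scale by 3, so n = 3·pos + 5. Each letter becomes 3×(its alphabet position, a=1..z=26) + 5.
Undoing it on 23, 50, 59, 44, 8, 65: 23→(23−5)÷3=6=f, 50→(50−5)÷3=15=o, 59→(59−5)÷3=18=r, 44→(44−5)÷3=13=m, 8→(8−5)÷3=1=a, 65→(65−5)÷3=20=t.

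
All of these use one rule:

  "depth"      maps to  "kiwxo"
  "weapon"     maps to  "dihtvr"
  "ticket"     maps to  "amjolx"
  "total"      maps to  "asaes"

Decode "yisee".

It's a Vigenère-style cipher with numeric key [7,4]: position i shifts by key[i mod 2].
Undoing it on yisee: y−7=r, i−4=e, s−7=l, e−4=a, e−7=x.

relax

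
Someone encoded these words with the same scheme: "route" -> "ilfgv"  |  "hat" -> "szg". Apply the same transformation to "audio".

zfwrl

This is the alphabet-reversal cipher (Atbash): a becomes z, b becomes y, etc.
On audio: a↔z, u↔f, d↔w, i↔r, o↔l.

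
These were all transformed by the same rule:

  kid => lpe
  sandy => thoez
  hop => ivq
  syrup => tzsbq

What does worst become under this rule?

xvstu

The shift depends on letter class: consonant k→l is +1, but vowel i→p is +7. Vowels shift forward by 7 and consonants shift forward by 1.
For worst: w(cons)+1=x, o(vowel)+7=v, r(cons)+1=s, s(cons)+1=t, t(cons)+1=u.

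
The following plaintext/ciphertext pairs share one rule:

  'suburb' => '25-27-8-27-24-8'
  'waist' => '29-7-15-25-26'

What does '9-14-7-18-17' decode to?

s is letter #19 and maps to 25: an offset of 6. Letters become their 1-based position plus 6 (so a→7, b→8, …).
Undoing it on 9-14-7-18-17: 9→(9−6)÷1=3=c, 14→(14−6)÷1=8=h, 7→(7−6)÷1=1=a, 18→(18−6)÷1=12=l, 17→(17−6)÷1=11=k.

chalk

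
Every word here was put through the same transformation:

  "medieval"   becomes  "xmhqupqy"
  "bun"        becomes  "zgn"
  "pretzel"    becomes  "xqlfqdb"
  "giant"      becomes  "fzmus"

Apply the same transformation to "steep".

The output letters match the input read backwards, each shifted +12: medieval reversed is laveidem. Two steps: reverse the string, then apply a Caesar shift of +12.
For steep: reverse → peets; then shift: p+12=b, e+12=q, e+12=q, t+12=f, s+12=e.

bqqfe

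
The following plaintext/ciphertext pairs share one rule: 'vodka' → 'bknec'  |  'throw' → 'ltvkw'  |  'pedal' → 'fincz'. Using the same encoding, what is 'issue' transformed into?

Each letter's alphabet position (a=0..z=25) is mapped through 21·x+2 mod 26 — an affine cipher.
On issue: i(8)→21·8+2≡14=o; s(18)→21·18+2≡16=q; s(18)→21·18+2≡16=q; u(20)→21·20+2≡6=g; e(4)→21·4+2≡8=i (all mod 26).

oqqgi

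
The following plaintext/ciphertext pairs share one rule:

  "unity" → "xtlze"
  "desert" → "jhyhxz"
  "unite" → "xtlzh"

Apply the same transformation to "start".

The shift depends on letter class: consonant n→t is +6, but vowel u→x is +3. The rule splits by letter class: vowels +3, consonants +6.
For start: s(cons)+6=y, t(cons)+6=z, a(vowel)+3=d, r(cons)+6=x, t(cons)+6=z.

yzdxz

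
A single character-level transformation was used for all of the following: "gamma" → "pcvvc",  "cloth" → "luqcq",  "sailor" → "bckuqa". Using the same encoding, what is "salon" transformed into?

bcuqw

Two shifts are in play — +2 for a/e/i/o/u, +9 for every other letter.
For salon: s(cons)+9=b, a(vowel)+2=c, l(cons)+9=u, o(vowel)+2=q, n(cons)+9=w.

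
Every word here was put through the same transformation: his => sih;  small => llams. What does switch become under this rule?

hctiws

The output letters match the input read backwards: his reversed is sih. It's just the letters in reverse order.
Applying it to switch: reverse → hctiws.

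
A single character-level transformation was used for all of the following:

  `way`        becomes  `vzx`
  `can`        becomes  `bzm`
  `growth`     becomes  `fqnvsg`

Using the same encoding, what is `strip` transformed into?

Every letter moves 25 places later in the alphabet, wrapping around z→a.
Applying it to strip: s+25=r, t+25=s, r+25=q, i+25=h, p+25=o.

rsqho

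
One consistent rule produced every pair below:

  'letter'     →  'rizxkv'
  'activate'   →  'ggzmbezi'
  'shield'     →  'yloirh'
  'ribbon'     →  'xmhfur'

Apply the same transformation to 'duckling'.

jyiormtk

Shifts by position in letter: pos 0: l→r (+6), pos 1: e→i (+4), pos 2: t→z (+6), pos 3: t→x (+4) — repeating every 2. It's a Vigenère-style cipher with numeric key [6,4]: position i shifts by key[i mod 2].
On duckling: d+6=j, u+4=y, c+6=i, k+4=o, l+6=r, i+4=m, n+6=t, g+4=k.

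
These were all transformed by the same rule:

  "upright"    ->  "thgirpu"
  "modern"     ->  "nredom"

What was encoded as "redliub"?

builder

The output letters match the input read backwards: upright reversed is thgirpu. The word is simply reversed.
Reversing it on redliub: then reverse → builder.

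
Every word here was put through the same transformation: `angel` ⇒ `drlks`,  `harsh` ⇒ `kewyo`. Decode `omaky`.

liver

Letter i (0-indexed) is shifted by i+3, so successive shifts are 3, 4, 5, ….
Decoding omaky: o−3=l, m−4=i, a−5=v, k−6=e, y−7=r.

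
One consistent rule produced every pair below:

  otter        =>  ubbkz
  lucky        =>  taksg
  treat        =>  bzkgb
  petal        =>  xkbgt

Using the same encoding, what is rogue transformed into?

zuoak

The shift depends on letter class: consonant t→b is +8, but vowel o→u is +6. Vowels shift forward by 6 and consonants shift forward by 8.
For rogue: r(cons)+8=z, o(vowel)+6=u, g(cons)+8=o, u(vowel)+6=a, e(vowel)+6=k.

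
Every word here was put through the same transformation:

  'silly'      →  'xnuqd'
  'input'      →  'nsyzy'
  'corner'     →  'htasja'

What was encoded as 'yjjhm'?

teach

It's a Vigenère-style cipher with numeric key [5,5,9]: position i shifts by key[i mod 3].
Reversing it on yjjhm: y−5=t, j−5=e, j−9=a, h−5=c, m−5=h.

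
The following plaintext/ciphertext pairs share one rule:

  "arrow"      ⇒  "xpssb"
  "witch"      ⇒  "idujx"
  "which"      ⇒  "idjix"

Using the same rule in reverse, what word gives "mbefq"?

pedal

The word is reversed, then every letter is shifted forward by 1.
Decoding mbefq: shift back: m−1=l, b−1=a, e−1=d, f−1=e, q−1=p → ladep; then reverse → pedal.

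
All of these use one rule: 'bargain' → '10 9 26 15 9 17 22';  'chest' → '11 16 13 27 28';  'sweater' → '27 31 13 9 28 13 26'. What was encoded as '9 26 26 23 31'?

arrow

Letters become their 1-based position plus 8 (so a→9, b→10, …).
Undoing it on 9 26 26 23 31: 9→(9−8)÷1=1=a, 26→(26−8)÷1=18=r, 26→(26−8)÷1=18=r, 23→(23−8)÷1=15=o, 31→(31−8)÷1=23=w.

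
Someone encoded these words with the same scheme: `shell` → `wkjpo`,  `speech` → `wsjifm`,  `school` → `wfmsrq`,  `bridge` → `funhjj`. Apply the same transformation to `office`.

A repeating key of period 3 is used — shifts +4, +3, +5 over and over.
For office: o+4=s, f+3=i, f+5=k, i+4=m, c+3=f, e+5=j.

sikmfj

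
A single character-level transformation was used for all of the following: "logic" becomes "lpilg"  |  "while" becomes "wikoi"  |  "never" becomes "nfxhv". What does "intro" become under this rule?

In logic: l→l is +0, o→p is +1, g→i is +2, i→l is +3 — the shift increases by 1 each position. Each letter shifts forward by its position index (0, 1, 2, …) — the shift grows by one for each successive letter.
On intro: i+0=i, n+1=o, t+2=v, r+3=u, o+4=s.

iovus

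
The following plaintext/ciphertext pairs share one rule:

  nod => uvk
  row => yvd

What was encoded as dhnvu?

Compare letters: n→u is +7, o→v is +7, d→k is +7 — a constant shift. Each letter is shifted forward by 7 in the alphabet (a Caesar shift of +7).
Decoding dhnvu: d−7=w, h−7=a, n−7=g, v−7=o, u−7=n.

wagon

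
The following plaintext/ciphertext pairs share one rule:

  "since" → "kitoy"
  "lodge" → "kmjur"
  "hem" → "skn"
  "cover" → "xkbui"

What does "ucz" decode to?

two

The word is reversed, then every letter is shifted forward by 6.
Undoing it on ucz: shift back: u−6=o, c−6=w, z−6=t → owt; then reverse → two.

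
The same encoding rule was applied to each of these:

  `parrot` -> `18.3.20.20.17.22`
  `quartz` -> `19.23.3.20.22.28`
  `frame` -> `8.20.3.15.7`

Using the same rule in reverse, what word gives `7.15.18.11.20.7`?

p is letter #16 and maps to 18: an offset of 2. Each letter is replaced by its alphabet position (a=1..z=26) + 2.
Reversing it on 7.15.18.11.20.7: 7→(7−2)÷1=5=e, 15→(15−2)÷1=13=m, 18→(18−2)÷1=16=p, 11→(11−2)÷1=9=i, 20→(20−2)÷1=18=r, 7→(7−2)÷1=5=e.

empire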